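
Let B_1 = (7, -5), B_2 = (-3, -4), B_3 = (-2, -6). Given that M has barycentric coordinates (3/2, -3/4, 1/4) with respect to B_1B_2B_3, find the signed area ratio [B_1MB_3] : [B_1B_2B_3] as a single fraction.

The signed ratio [B_1MB_3]/[B_1B_2B_3] equals the barycentric coordinate of M at vertex B_2, which is -3/4.

-3/4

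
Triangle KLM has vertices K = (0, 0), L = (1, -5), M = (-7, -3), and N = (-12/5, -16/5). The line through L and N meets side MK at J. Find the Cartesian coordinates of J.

(-14/3, -2)

Barycentric coordinates of N with respect to KLM: (1/5, 2/5, 2/5).
On side MK the L-coordinate is zero; dropping N's L-weight 2/5 and renormalizing the remaining 2/5 : 1/5 gives weights 2/3, 1/3 on M, K.
J = (2/3)·(-7, -3) + (1/3)·(0, 0) = (-14/3, -2).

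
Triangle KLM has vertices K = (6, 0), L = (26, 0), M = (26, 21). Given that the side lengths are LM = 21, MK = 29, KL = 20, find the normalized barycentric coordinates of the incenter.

The incenter has barycentric coordinates proportional to the opposite side lengths: (21 : 29 : 20).
Normalizing by 21+29+20 = 70 gives (3/10, 29/70, 2/7).

(3/10, 29/70, 2/7)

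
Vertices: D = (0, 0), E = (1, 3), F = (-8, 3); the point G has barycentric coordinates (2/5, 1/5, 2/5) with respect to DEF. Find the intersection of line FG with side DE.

Line FG meets DE where the F-coordinate vanishes; zeroing G's F-weight and renormalizing leaves D, E-weights 2/5 : 1/5 → (2/3, 1/3).
So H = (2/3)·D + (1/3)·E = (1/3, 1).

(1/3, 1)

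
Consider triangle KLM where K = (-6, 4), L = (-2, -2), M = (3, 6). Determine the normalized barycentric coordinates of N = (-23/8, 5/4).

Signed area of the reference triangle: [KLM] = ½·((-6)·(-2−6) + (-2)·(6−4) + 3·(4−(-2))) = ½·(48 − 4 + 18) = 31.
[NLM] = ½·((-23/8)·(-2−6) + (-2)·(6−(5/4)) + 3·(5/4−(-2))) = ½·(23 − 19/2 + 39/4) = 93/8, so the K-coordinate is (93/8)/31 = 3/8.
[KNM] = ½·((-6)·(5/4−6) + (-23/8)·(6−4) + 3·(4−(5/4))) = ½·(57/2 − 23/4 + 33/4) = 31/2, so the L-coordinate is 1/2.
[KLN] = ½·((-6)·(-2−(5/4)) + (-2)·(5/4−4) + (-23/8)·(4−(-2))) = ½·(39/2 + 11/2 − 69/4) = 31/8, so the M-coordinate is 1/8.
Check: 3/8 + 1/2 + 1/8 = 1.

(3/8, 1/2, 1/8)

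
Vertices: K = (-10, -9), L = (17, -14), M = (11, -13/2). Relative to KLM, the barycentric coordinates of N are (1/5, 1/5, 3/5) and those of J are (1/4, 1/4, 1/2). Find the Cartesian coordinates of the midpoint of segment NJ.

(61/8, -35/4)

Barycentric coordinates of the midpoint are the average: (9/40, 9/40, 11/20).
Converting: (9/40)·K + (9/40)·L + (11/20)·M = (61/8, -35/4).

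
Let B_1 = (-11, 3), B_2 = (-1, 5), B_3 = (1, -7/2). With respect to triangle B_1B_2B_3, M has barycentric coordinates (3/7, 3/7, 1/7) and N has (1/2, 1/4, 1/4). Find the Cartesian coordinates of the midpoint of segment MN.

Barycentric coordinates of the midpoint are the average: (13/28, 19/56, 11/56).
Converting: (13/28)·B_1 + (19/56)·B_2 + (11/56)·B_3 = (-21/4, 269/112).

(-21/4, 269/112)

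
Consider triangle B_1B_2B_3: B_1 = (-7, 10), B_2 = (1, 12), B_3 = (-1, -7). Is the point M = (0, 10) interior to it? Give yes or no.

Barycentric coordinates of M: (15/148, 119/148, 7/74).
The three coordinates are positive, positive, positive; a point is interior exactly when all three are positive.

yes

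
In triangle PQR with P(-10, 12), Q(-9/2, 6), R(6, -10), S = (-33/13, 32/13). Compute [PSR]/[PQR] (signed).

6/13

[PQR] = ½·((-10)·(6−(-10)) + (-9/2)·(-10−12) + 6·(12−6)) = ½·(-160 + 99 + 36) = -25/2.
[PSR] = ½·((-10)·(32/13−(-10)) + (-33/13)·(-10−12) + 6·(12−(32/13))) = ½·(-1620/13 + 726/13 + 744/13) = -75/13, so the ratio is (-75/13)/(-25/2) = 6/13.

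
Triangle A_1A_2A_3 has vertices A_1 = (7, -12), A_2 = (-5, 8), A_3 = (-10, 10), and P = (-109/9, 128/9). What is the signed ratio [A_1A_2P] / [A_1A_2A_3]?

8/9

[A_1A_2A_3] = ½·(7·(8−10) + (-5)·(10−(-12)) + (-10)·(-12−8)) = ½·(-14 − 110 + 200) = 38.
[A_1A_2P] = ½·(7·(8−(128/9)) + (-5)·(128/9−(-12)) + (-109/9)·(-12−8)) = ½·(-392/9 − 1180/9 + 2180/9) = 304/9, so the ratio is (304/9)/38 = 8/9.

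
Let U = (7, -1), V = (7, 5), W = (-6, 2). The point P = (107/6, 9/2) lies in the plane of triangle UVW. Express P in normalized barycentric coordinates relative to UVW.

Signed area of the reference triangle: [UVW] = ½·(7·(5−2) + 7·(2−(-1)) + (-6)·(-1−5)) = ½·(21 + 21 + 36) = 39.
[PVW] = ½·((107/6)·(5−2) + 7·(2−(9/2)) + (-6)·(9/2−5)) = ½·(107/2 − 35/2 + 3) = 39/2, so the U-coordinate is (39/2)/39 = 1/2.
[UPW] = ½·(7·(9/2−2) + (107/6)·(2−(-1)) + (-6)·(-1−(9/2))) = ½·(35/2 + 107/2 + 33) = 52, so the V-coordinate is 4/3.
[UVP] = ½·(7·(5−(9/2)) + 7·(9/2−(-1)) + (107/6)·(-1−5)) = ½·(7/2 + 77/2 − 107) = -65/2, so the W-coordinate is -5/6.

(1/2, 4/3, -5/6)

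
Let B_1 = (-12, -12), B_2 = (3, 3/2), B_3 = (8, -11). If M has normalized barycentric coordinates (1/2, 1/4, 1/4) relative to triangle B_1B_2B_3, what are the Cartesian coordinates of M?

M = (1/2)·B_1 + (1/4)·B_2 + (1/4)·B_3.
x-coordinate: (1/2)·(-12) + (1/4)·3 + (1/4)·8 = -13/4.
y-coordinate: (1/2)·(-12) + (1/4)·(3/2) + (1/4)·(-11) = -67/8.

(-13/4, -67/8)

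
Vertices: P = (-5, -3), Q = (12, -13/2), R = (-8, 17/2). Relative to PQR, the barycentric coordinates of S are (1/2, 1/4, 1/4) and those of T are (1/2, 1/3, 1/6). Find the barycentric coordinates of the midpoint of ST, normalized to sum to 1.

(1/2, 7/24, 5/24)

Since both coordinate triples sum to 1, the midpoint's barycentrics are the componentwise average.
(1/2+1/2)/2 = 1/2; similarly 7/24 and 5/24.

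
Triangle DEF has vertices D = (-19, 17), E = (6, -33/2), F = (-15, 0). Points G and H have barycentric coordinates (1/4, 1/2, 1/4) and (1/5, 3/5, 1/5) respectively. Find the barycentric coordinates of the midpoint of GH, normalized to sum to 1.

Since both coordinate triples sum to 1, the midpoint's barycentrics are the componentwise average.
(1/4+1/5)/2 = 9/40; similarly 11/20 and 9/40.

(9/40, 11/20, 9/40)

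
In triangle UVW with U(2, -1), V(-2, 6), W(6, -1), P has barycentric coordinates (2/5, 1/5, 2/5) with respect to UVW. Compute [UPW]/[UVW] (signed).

1/5

The signed ratio [UPW]/[UVW] equals the barycentric coordinate of P at vertex V, which is 1/5.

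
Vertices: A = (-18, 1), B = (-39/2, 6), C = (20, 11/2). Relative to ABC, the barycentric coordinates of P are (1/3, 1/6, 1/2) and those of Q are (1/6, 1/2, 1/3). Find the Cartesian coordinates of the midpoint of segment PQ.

Barycentric coordinates of the midpoint are the average: (1/4, 1/3, 5/12).
Converting: (1/4)·A + (1/3)·B + (5/12)·C = (-8/3, 109/24).

(-8/3, 109/24)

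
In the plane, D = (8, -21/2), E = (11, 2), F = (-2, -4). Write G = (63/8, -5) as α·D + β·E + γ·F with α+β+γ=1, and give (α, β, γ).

(1/2, 3/8, 1/8)

Signed area of the reference triangle: [DEF] = ½·(8·(2−(-4)) + 11·(-4−(-21/2)) + (-2)·(-21/2−2)) = ½·(48 + 143/2 + 25) = 289/4.
[GEF] = ½·((63/8)·(2−(-4)) + 11·(-4−(-5)) + (-2)·(-5−2)) = ½·(189/4 + 11 + 14) = 289/8, so the D-coordinate is (289/8)/(289/4) = 1/2.
[DGF] = ½·(8·(-5−(-4)) + (63/8)·(-4−(-21/2)) + (-2)·(-21/2−(-5))) = ½·(-8 + 819/16 + 11) = 867/32, so the E-coordinate is 3/8.
[DEG] = ½·(8·(2−(-5)) + 11·(-5−(-21/2)) + (63/8)·(-21/2−2)) = ½·(56 + 121/2 − 1575/16) = 289/32, so the F-coordinate is 1/8.
Check: 1/2 + 3/8 + 1/8 = 1.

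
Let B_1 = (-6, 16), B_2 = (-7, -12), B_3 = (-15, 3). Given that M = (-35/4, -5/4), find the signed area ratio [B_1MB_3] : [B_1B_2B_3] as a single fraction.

1/2

[B_1B_2B_3] = ½·((-6)·(-12−3) + (-7)·(3−16) + (-15)·(16−(-12))) = ½·(90 + 91 − 420) = -239/2.
[B_1MB_3] = ½·((-6)·(-5/4−3) + (-35/4)·(3−16) + (-15)·(16−(-5/4))) = ½·(51/2 + 455/4 − 1035/4) = -239/4, so the ratio is (-239/4)/(-239/2) = 1/2.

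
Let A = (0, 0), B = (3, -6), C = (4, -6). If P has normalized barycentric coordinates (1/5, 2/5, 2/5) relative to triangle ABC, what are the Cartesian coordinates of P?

P = (1/5)·A + (2/5)·B + (2/5)·C.
x-coordinate: (1/5)·0 + (2/5)·3 + (2/5)·4 = 14/5.
y-coordinate: (1/5)·0 + (2/5)·(-6) + (2/5)·(-6) = -24/5.

(14/5, -24/5)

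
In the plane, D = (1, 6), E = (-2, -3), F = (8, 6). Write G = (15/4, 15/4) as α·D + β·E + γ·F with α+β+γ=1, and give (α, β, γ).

(1/4, 1/4, 1/2)

Signed area of the reference triangle: [DEF] = ½·(1·(-3−6) + (-2)·(6−6) + 8·(6−(-3))) = ½·(-9 + 0 + 72) = 63/2.
[GEF] = ½·((15/4)·(-3−6) + (-2)·(6−(15/4)) + 8·(15/4−(-3))) = ½·(-135/4 − 9/2 + 54) = 63/8, so the D-coordinate is (63/8)/(63/2) = 1/4.
[DGF] = ½·(1·(15/4−6) + (15/4)·(6−6) + 8·(6−(15/4))) = ½·(-9/4 + 0 + 18) = 63/8, so the E-coordinate is 1/4.
[DEG] = ½·(1·(-3−(15/4)) + (-2)·(15/4−6) + (15/4)·(6−(-3))) = ½·(-27/4 + 9/2 + 135/4) = 63/4, so the F-coordinate is 1/2.
Check: 1/4 + 1/4 + 1/2 = 1.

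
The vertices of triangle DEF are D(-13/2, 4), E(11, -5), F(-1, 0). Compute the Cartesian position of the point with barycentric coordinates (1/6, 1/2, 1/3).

G = (1/6)·D + (1/2)·E + (1/3)·F.
x-coordinate: (1/6)·(-13/2) + (1/2)·11 + (1/3)·(-1) = 49/12.
y-coordinate: (1/6)·4 + (1/2)·(-5) + (1/3)·0 = -11/6.

(49/12, -11/6)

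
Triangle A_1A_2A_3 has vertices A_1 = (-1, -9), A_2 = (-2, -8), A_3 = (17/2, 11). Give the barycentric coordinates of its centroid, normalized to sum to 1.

The centroid is the average of the vertices, so each weight is 1/3.

(1/3, 1/3, 1/3)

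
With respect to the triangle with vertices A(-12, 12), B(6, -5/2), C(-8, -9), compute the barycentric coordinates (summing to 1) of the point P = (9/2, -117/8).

(-1/2, 3/4, 3/4)

Signed area of the reference triangle: [ABC] = ½·((-12)·(-5/2−(-9)) + 6·(-9−12) + (-8)·(12−(-5/2))) = ½·(-78 − 126 − 116) = -160.
[PBC] = ½·((9/2)·(-5/2−(-9)) + 6·(-9−(-117/8)) + (-8)·(-117/8−(-5/2))) = ½·(117/4 + 135/4 + 97) = 80, so the A-coordinate is 80/(-160) = -1/2.
[APC] = ½·((-12)·(-117/8−(-9)) + (9/2)·(-9−12) + (-8)·(12−(-117/8))) = ½·(135/2 − 189/2 − 213) = -120, so the B-coordinate is 3/4.
[ABP] = ½·((-12)·(-5/2−(-117/8)) + 6·(-117/8−12) + (9/2)·(12−(-5/2))) = ½·(-291/2 − 639/4 + 261/4) = -120, so the C-coordinate is 3/4.
Check: -1/2 + 3/4 + 3/4 = 1.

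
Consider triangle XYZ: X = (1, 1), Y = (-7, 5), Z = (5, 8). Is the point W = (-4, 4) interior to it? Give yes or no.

Barycentric coordinates of W: (7/24, 47/72, 1/18).
The three coordinates are positive, positive, positive; a point is interior exactly when all three are positive.

yes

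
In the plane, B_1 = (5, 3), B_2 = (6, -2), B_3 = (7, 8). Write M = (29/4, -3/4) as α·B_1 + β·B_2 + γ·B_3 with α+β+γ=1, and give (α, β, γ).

(-3/4, 5/4, 1/2)

Signed area of the reference triangle: [B_1B_2B_3] = ½·(5·(-2−8) + 6·(8−3) + 7·(3−(-2))) = ½·(-50 + 30 + 35) = 15/2.
[MB_2B_3] = ½·((29/4)·(-2−8) + 6·(8−(-3/4)) + 7·(-3/4−(-2))) = ½·(-145/2 + 105/2 + 35/4) = -45/8, so the B_1-coordinate is (-45/8)/(15/2) = -3/4.
[B_1MB_3] = ½·(5·(-3/4−8) + (29/4)·(8−3) + 7·(3−(-3/4))) = ½·(-175/4 + 145/4 + 105/4) = 75/8, so the B_2-coordinate is 5/4.
[B_1B_2M] = ½·(5·(-2−(-3/4)) + 6·(-3/4−3) + (29/4)·(3−(-2))) = ½·(-25/4 − 45/2 + 145/4) = 15/4, so the B_3-coordinate is 1/2.
Check: -3/4 + 5/4 + 1/2 = 1.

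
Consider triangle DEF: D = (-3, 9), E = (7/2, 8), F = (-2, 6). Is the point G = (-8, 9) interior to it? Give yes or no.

Barycentric coordinates of G: (57/37, -30/37, 10/37).
The three coordinates are positive, negative, positive; a point is interior exactly when all three are positive.

no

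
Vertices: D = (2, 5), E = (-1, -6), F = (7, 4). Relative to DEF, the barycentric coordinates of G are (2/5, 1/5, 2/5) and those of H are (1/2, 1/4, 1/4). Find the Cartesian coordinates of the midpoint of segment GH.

Barycentric coordinates of the midpoint are the average: (9/20, 9/40, 13/40).
Converting: (9/20)·D + (9/40)·E + (13/40)·F = (59/20, 11/5).

(59/20, 11/5)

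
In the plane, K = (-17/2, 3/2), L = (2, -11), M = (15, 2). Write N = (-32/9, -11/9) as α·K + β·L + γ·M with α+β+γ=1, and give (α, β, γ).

(2/3, 2/9, 1/9)

Signed area of the reference triangle: [KLM] = ½·((-17/2)·(-11−2) + 2·(2−(3/2)) + 15·(3/2−(-11))) = ½·(221/2 + 1 + 375/2) = 299/2.
[NLM] = ½·((-32/9)·(-11−2) + 2·(2−(-11/9)) + 15·(-11/9−(-11))) = ½·(416/9 + 58/9 + 440/3) = 299/3, so the K-coordinate is (299/3)/(299/2) = 2/3.
[KNM] = ½·((-17/2)·(-11/9−2) + (-32/9)·(2−(3/2)) + 15·(3/2−(-11/9))) = ½·(493/18 − 16/9 + 245/6) = 299/9, so the L-coordinate is 2/9.
[KLN] = ½·((-17/2)·(-11−(-11/9)) + 2·(-11/9−(3/2)) + (-32/9)·(3/2−(-11))) = ½·(748/9 − 49/9 − 400/9) = 299/18, so the M-coordinate is 1/9.
Check: 2/3 + 2/9 + 1/9 = 1.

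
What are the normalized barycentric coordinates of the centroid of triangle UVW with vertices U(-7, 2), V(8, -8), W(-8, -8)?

The centroid is the average of the vertices, so each weight is 1/3.

(1/3, 1/3, 1/3)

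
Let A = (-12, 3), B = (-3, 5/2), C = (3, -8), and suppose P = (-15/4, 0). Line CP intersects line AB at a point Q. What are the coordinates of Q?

(-6, 8/3)

Barycentric coordinates of P with respect to ABC: (1/4, 1/2, 1/4).
On side AB the C-coordinate is zero; dropping P's C-weight 1/4 and renormalizing the remaining 1/4 : 1/2 gives weights 1/3, 2/3 on A, B.
Q = (1/3)·(-12, 3) + (2/3)·(-3, 5/2) = (-6, 8/3).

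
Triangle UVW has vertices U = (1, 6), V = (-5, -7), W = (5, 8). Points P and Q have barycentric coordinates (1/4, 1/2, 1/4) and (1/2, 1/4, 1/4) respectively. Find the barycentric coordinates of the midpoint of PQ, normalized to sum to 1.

Since both coordinate triples sum to 1, the midpoint's barycentrics are the componentwise average.
(1/4+1/2)/2 = 3/8; similarly 3/8 and 1/4.

(3/8, 3/8, 1/4)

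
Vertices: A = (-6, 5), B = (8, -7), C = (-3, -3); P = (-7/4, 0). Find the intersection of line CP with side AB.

(-4/3, 1)

Barycentric coordinates of P with respect to ABC: (1/2, 1/4, 1/4).
On side AB the C-coordinate is zero; dropping P's C-weight 1/4 and renormalizing the remaining 1/2 : 1/4 gives weights 2/3, 1/3 on A, B.
Q = (2/3)·(-6, 5) + (1/3)·(8, -7) = (-4/3, 1).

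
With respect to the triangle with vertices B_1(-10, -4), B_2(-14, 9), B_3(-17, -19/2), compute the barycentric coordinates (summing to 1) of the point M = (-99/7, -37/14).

(2/7, 2/7, 3/7)

Signed area of the reference triangle: [B_1B_2B_3] = ½·((-10)·(9−(-19/2)) + (-14)·(-19/2−(-4)) + (-17)·(-4−9)) = ½·(-185 + 77 + 221) = 113/2.
[MB_2B_3] = ½·((-99/7)·(9−(-19/2)) + (-14)·(-19/2−(-37/14)) + (-17)·(-37/14−9)) = ½·(-3663/14 + 96 + 2771/14) = 113/7, so the B_1-coordinate is (113/7)/(113/2) = 2/7.
[B_1MB_3] = ½·((-10)·(-37/14−(-19/2)) + (-99/7)·(-19/2−(-4)) + (-17)·(-4−(-37/14))) = ½·(-480/7 + 1089/14 + 323/14) = 113/7, so the B_2-coordinate is 2/7.
[B_1B_2M] = ½·((-10)·(9−(-37/14)) + (-14)·(-37/14−(-4)) + (-99/7)·(-4−9)) = ½·(-815/7 − 19 + 1287/7) = 339/14, so the B_3-coordinate is 3/7.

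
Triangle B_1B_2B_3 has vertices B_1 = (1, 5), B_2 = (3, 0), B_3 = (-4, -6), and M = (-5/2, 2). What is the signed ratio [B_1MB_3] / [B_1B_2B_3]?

-1/2

[B_1B_2B_3] = ½·(1·(0−(-6)) + 3·(-6−5) + (-4)·(5−0)) = ½·(6 − 33 − 20) = -47/2.
[B_1MB_3] = ½·(1·(2−(-6)) + (-5/2)·(-6−5) + (-4)·(5−2)) = ½·(8 + 55/2 − 12) = 47/4, so the ratio is (47/4)/(-47/2) = -1/2.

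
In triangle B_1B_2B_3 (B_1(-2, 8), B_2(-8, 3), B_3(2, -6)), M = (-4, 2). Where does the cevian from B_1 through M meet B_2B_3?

(-14/3, 0)

Barycentric coordinates of M with respect to B_1B_2B_3: (1/4, 1/2, 1/4).
On side B_2B_3 the B_1-coordinate is zero; dropping M's B_1-weight 1/4 and renormalizing the remaining 1/2 : 1/4 gives weights 2/3, 1/3 on B_2, B_3.
N = (2/3)·(-8, 3) + (1/3)·(2, -6) = (-14/3, 0).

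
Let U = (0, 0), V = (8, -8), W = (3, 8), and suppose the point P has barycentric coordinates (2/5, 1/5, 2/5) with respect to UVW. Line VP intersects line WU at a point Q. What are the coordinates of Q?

(3/2, 4)

Line VP meets WU where the V-coordinate vanishes; zeroing P's V-weight and renormalizing leaves W, U-weights 2/5 : 2/5 → (1/2, 1/2).
So Q = (1/2)·W + (1/2)·U = (3/2, 4).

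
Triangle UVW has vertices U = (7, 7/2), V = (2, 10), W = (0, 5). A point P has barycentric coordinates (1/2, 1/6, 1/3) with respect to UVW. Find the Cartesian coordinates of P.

(23/6, 61/12)

P = (1/2)·U + (1/6)·V + (1/3)·W.
x-coordinate: (1/2)·7 + (1/6)·2 + (1/3)·0 = 23/6.
y-coordinate: (1/2)·(7/2) + (1/6)·10 + (1/3)·5 = 61/12.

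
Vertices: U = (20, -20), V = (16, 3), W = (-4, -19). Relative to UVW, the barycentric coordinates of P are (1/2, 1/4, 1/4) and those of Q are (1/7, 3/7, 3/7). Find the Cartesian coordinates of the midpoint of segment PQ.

(21/2, -83/7)

Barycentric coordinates of the midpoint are the average: (9/28, 19/56, 19/56).
Converting: (9/28)·U + (19/56)·V + (19/56)·W = (21/2, -83/7).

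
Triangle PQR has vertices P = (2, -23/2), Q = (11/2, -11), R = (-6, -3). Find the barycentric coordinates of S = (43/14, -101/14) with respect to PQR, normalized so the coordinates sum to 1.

Signed area of the reference triangle: [PQR] = ½·(2·(-11−(-3)) + (11/2)·(-3−(-23/2)) + (-6)·(-23/2−(-11))) = ½·(-16 + 187/4 + 3) = 135/8.
[SQR] = ½·((43/14)·(-11−(-3)) + (11/2)·(-3−(-101/14)) + (-6)·(-101/14−(-11))) = ½·(-172/7 + 649/28 − 159/7) = -675/56, so the P-coordinate is (-675/56)/(135/8) = -5/7.
[PSR] = ½·(2·(-101/14−(-3)) + (43/14)·(-3−(-23/2)) + (-6)·(-23/2−(-101/14))) = ½·(-59/7 + 731/28 + 180/7) = 1215/56, so the Q-coordinate is 9/7.
[PQS] = ½·(2·(-11−(-101/14)) + (11/2)·(-101/14−(-23/2)) + (43/14)·(-23/2−(-11))) = ½·(-53/7 + 165/7 − 43/28) = 405/56, so the R-coordinate is 3/7.
Check: -5/7 + 9/7 + 3/7 = 1.

(-5/7, 9/7, 3/7)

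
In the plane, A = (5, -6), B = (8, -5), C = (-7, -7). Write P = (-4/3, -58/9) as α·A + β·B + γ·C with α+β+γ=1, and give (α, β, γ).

(1/3, 1/9, 5/9)

Signed area of the reference triangle: [ABC] = ½·(5·(-5−(-7)) + 8·(-7−(-6)) + (-7)·(-6−(-5))) = ½·(10 − 8 + 7) = 9/2.
[PBC] = ½·((-4/3)·(-5−(-7)) + 8·(-7−(-58/9)) + (-7)·(-58/9−(-5))) = ½·(-8/3 − 40/9 + 91/9) = 3/2, so the A-coordinate is (3/2)/(9/2) = 1/3.
[APC] = ½·(5·(-58/9−(-7)) + (-4/3)·(-7−(-6)) + (-7)·(-6−(-58/9))) = ½·(25/9 + 4/3 − 28/9) = 1/2, so the B-coordinate is 1/9.
[ABP] = ½·(5·(-5−(-58/9)) + 8·(-58/9−(-6)) + (-4/3)·(-6−(-5))) = ½·(65/9 − 32/9 + 4/3) = 5/2, so the C-coordinate is 5/9.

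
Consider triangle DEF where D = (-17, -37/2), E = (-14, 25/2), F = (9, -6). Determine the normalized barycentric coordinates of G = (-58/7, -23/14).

(2/7, 3/7, 2/7)

Signed area of the reference triangle: [DEF] = ½·((-17)·(25/2−(-6)) + (-14)·(-6−(-37/2)) + 9·(-37/2−(25/2))) = ½·(-629/2 − 175 − 279) = -1537/4.
[GEF] = ½·((-58/7)·(25/2−(-6)) + (-14)·(-6−(-23/14)) + 9·(-23/14−(25/2))) = ½·(-1073/7 + 61 − 891/7) = -1537/14, so the D-coordinate is (-1537/14)/(-1537/4) = 2/7.
[DGF] = ½·((-17)·(-23/14−(-6)) + (-58/7)·(-6−(-37/2)) + 9·(-37/2−(-23/14))) = ½·(-1037/14 − 725/7 − 1062/7) = -4611/28, so the E-coordinate is 3/7.
[DEG] = ½·((-17)·(25/2−(-23/14)) + (-14)·(-23/14−(-37/2)) + (-58/7)·(-37/2−(25/2))) = ½·(-1683/7 − 236 + 1798/7) = -1537/14, so the F-coordinate is 2/7.
Check: 2/7 + 3/7 + 2/7 = 1.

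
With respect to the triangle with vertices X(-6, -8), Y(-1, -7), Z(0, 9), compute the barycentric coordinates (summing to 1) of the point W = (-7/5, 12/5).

Signed area of the reference triangle: [XYZ] = ½·((-6)·(-7−9) + (-1)·(9−(-8)) + 0·(-8−(-7))) = ½·(96 − 17 + 0) = 79/2.
[WYZ] = ½·((-7/5)·(-7−9) + (-1)·(9−(12/5)) + 0·(12/5−(-7))) = ½·(112/5 − 33/5 + 0) = 79/10, so the X-coordinate is (79/10)/(79/2) = 1/5.
[XWZ] = ½·((-6)·(12/5−9) + (-7/5)·(9−(-8)) + 0·(-8−(12/5))) = ½·(198/5 − 119/5 + 0) = 79/10, so the Y-coordinate is 1/5.
[XYW] = ½·((-6)·(-7−(12/5)) + (-1)·(12/5−(-8)) + (-7/5)·(-8−(-7))) = ½·(282/5 − 52/5 + 7/5) = 237/10, so the Z-coordinate is 3/5.

(1/5, 1/5, 3/5)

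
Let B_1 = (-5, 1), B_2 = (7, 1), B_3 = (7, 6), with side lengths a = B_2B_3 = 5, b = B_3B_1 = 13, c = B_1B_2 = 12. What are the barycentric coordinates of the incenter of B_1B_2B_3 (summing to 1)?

(1/6, 13/30, 2/5)

The incenter has barycentric coordinates proportional to the opposite side lengths: (5 : 13 : 12).
Normalizing by 5+13+12 = 30 gives (1/6, 13/30, 2/5).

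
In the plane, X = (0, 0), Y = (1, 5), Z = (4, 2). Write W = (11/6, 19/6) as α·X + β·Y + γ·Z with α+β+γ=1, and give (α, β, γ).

(1/6, 1/2, 1/3)

Signed area of the reference triangle: [XYZ] = ½·(0·(5−2) + 1·(2−0) + 4·(0−5)) = ½·(0 + 2 − 20) = -9.
[WYZ] = ½·((11/6)·(5−2) + 1·(2−(19/6)) + 4·(19/6−5)) = ½·(11/2 − 7/6 − 22/3) = -3/2, so the X-coordinate is (-3/2)/(-9) = 1/6.
[XWZ] = ½·(0·(19/6−2) + (11/6)·(2−0) + 4·(0−(19/6))) = ½·(0 + 11/3 − 38/3) = -9/2, so the Y-coordinate is 1/2.
[XYW] = ½·(0·(5−(19/6)) + 1·(19/6−0) + (11/6)·(0−5)) = ½·(0 + 19/6 − 55/6) = -3, so the Z-coordinate is 1/3.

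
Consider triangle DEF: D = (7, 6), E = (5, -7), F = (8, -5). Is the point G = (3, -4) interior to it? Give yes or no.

Barycentric coordinates of G: (13/35, 54/35, -32/35).
The three coordinates are positive, positive, negative; a point is interior exactly when all three are positive.

no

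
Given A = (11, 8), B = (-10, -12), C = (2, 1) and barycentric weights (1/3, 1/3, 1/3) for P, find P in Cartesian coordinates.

(1, -1)

P = (1/3)·A + (1/3)·B + (1/3)·C.
x-coordinate: (1/3)·11 + (1/3)·(-10) + (1/3)·2 = 1.
y-coordinate: (1/3)·8 + (1/3)·(-12) + (1/3)·1 = -1.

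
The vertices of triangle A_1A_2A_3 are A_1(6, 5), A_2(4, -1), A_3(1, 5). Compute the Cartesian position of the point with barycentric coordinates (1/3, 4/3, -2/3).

(20/3, -3)

P = (1/3)·A_1 + (4/3)·A_2 + (-2/3)·A_3.
x-coordinate: (1/3)·6 + (4/3)·4 + (-2/3)·1 = 20/3.
y-coordinate: (1/3)·5 + (4/3)·(-1) + (-2/3)·5 = -3.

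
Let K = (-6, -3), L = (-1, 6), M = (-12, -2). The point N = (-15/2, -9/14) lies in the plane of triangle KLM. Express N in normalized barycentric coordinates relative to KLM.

(5/14, 3/14, 3/7)

Signed area of the reference triangle: [KLM] = ½·((-6)·(6−(-2)) + (-1)·(-2−(-3)) + (-12)·(-3−6)) = ½·(-48 − 1 + 108) = 59/2.
[NLM] = ½·((-15/2)·(6−(-2)) + (-1)·(-2−(-9/14)) + (-12)·(-9/14−6)) = ½·(-60 + 19/14 + 558/7) = 295/28, so the K-coordinate is (295/28)/(59/2) = 5/14.
[KNM] = ½·((-6)·(-9/14−(-2)) + (-15/2)·(-2−(-3)) + (-12)·(-3−(-9/14))) = ½·(-57/7 − 15/2 + 198/7) = 177/28, so the L-coordinate is 3/14.
[KLN] = ½·((-6)·(6−(-9/14)) + (-1)·(-9/14−(-3)) + (-15/2)·(-3−6)) = ½·(-279/7 − 33/14 + 135/2) = 177/14, so the M-coordinate is 3/7.
Check: 5/14 + 3/14 + 3/7 = 1.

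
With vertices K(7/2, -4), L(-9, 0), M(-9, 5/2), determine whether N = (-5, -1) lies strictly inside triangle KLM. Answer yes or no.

Barycentric coordinates of N: (8/25, 71/125, 14/125).
The three coordinates are positive, positive, positive; a point is interior exactly when all three are positive.

yes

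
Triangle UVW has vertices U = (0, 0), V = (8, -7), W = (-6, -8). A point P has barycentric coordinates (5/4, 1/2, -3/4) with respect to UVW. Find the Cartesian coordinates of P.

P = (5/4)·U + (1/2)·V + (-3/4)·W.
x-coordinate: (5/4)·0 + (1/2)·8 + (-3/4)·(-6) = 17/2.
y-coordinate: (5/4)·0 + (1/2)·(-7) + (-3/4)·(-8) = 5/2.

(17/2, 5/2)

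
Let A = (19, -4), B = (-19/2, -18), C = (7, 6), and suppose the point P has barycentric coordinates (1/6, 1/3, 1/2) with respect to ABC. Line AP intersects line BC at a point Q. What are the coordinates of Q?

(2/5, -18/5)

Line AP meets BC where the A-coordinate vanishes; zeroing P's A-weight and renormalizing leaves B, C-weights 1/3 : 1/2 → (2/5, 3/5).
So Q = (2/5)·B + (3/5)·C = (2/5, -18/5).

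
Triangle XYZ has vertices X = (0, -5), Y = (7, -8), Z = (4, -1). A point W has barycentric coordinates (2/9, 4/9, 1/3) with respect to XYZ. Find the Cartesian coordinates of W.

(40/9, -5)

W = (2/9)·X + (4/9)·Y + (1/3)·Z.
x-coordinate: (2/9)·0 + (4/9)·7 + (1/3)·4 = 40/9.
y-coordinate: (2/9)·(-5) + (4/9)·(-8) + (1/3)·(-1) = -5.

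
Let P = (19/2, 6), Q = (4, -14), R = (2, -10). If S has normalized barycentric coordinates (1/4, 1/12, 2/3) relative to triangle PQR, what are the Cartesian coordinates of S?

(97/24, -19/3)

S = (1/4)·P + (1/12)·Q + (2/3)·R.
x-coordinate: (1/4)·(19/2) + (1/12)·4 + (2/3)·2 = 97/24.
y-coordinate: (1/4)·6 + (1/12)·(-14) + (2/3)·(-10) = -19/3.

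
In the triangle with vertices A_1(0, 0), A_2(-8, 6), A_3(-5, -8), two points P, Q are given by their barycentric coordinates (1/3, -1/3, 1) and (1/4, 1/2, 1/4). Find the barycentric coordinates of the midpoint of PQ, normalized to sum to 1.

Since both coordinate triples sum to 1, the midpoint's barycentrics are the componentwise average.
(1/3+1/4)/2 = 7/24; similarly 1/12 and 5/8.

(7/24, 1/12, 5/8)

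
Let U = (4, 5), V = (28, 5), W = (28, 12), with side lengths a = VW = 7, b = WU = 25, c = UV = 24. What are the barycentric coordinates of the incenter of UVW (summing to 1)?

(1/8, 25/56, 3/7)

The incenter has barycentric coordinates proportional to the opposite side lengths: (7 : 25 : 24).
Normalizing by 7+25+24 = 56 gives (1/8, 25/56, 3/7).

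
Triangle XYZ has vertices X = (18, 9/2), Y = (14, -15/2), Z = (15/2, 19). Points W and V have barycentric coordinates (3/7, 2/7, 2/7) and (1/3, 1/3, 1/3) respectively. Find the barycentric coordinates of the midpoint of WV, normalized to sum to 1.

Since both coordinate triples sum to 1, the midpoint's barycentrics are the componentwise average.
(3/7+1/3)/2 = 8/21; similarly 13/42 and 13/42.

(8/21, 13/42, 13/42)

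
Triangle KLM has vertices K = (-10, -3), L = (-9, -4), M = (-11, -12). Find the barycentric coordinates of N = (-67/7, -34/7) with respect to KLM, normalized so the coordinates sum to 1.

Signed area of the reference triangle: [KLM] = ½·((-10)·(-4−(-12)) + (-9)·(-12−(-3)) + (-11)·(-3−(-4))) = ½·(-80 + 81 − 11) = -5.
[NLM] = ½·((-67/7)·(-4−(-12)) + (-9)·(-12−(-34/7)) + (-11)·(-34/7−(-4))) = ½·(-536/7 + 450/7 + 66/7) = -10/7, so the K-coordinate is (-10/7)/(-5) = 2/7.
[KNM] = ½·((-10)·(-34/7−(-12)) + (-67/7)·(-12−(-3)) + (-11)·(-3−(-34/7))) = ½·(-500/7 + 603/7 − 143/7) = -20/7, so the L-coordinate is 4/7.
[KLN] = ½·((-10)·(-4−(-34/7)) + (-9)·(-34/7−(-3)) + (-67/7)·(-3−(-4))) = ½·(-60/7 + 117/7 − 67/7) = -5/7, so the M-coordinate is 1/7.
Check: 2/7 + 4/7 + 1/7 = 1.

(2/7, 4/7, 1/7)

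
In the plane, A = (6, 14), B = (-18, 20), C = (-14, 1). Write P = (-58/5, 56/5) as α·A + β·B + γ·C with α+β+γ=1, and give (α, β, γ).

Signed area of the reference triangle: [ABC] = ½·(6·(20−1) + (-18)·(1−14) + (-14)·(14−20)) = ½·(114 + 234 + 84) = 216.
[PBC] = ½·((-58/5)·(20−1) + (-18)·(1−(56/5)) + (-14)·(56/5−20)) = ½·(-1102/5 + 918/5 + 616/5) = 216/5, so the A-coordinate is (216/5)/216 = 1/5.
[APC] = ½·(6·(56/5−1) + (-58/5)·(1−14) + (-14)·(14−(56/5))) = ½·(306/5 + 754/5 − 196/5) = 432/5, so the B-coordinate is 2/5.
[ABP] = ½·(6·(20−(56/5)) + (-18)·(56/5−14) + (-58/5)·(14−20)) = ½·(264/5 + 252/5 + 348/5) = 432/5, so the C-coordinate is 2/5.

(1/5, 2/5, 2/5)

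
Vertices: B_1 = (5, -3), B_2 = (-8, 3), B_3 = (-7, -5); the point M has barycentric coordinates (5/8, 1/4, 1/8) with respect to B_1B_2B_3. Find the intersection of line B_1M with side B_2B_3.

Line B_1M meets B_2B_3 where the B_1-coordinate vanishes; zeroing M's B_1-weight and renormalizing leaves B_2, B_3-weights 1/4 : 1/8 → (2/3, 1/3).
So N = (2/3)·B_2 + (1/3)·B_3 = (-23/3, 1/3).

(-23/3, 1/3)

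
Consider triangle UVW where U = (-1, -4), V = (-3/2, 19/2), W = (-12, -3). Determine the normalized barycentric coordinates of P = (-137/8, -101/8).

(1/4, -3/4, 3/2)

Signed area of the reference triangle: [UVW] = ½·((-1)·(19/2−(-3)) + (-3/2)·(-3−(-4)) + (-12)·(-4−(19/2))) = ½·(-25/2 − 3/2 + 162) = 74.
[PVW] = ½·((-137/8)·(19/2−(-3)) + (-3/2)·(-3−(-101/8)) + (-12)·(-101/8−(19/2))) = ½·(-3425/16 − 231/16 + 531/2) = 37/2, so the U-coordinate is (37/2)/74 = 1/4.
[UPW] = ½·((-1)·(-101/8−(-3)) + (-137/8)·(-3−(-4)) + (-12)·(-4−(-101/8))) = ½·(77/8 − 137/8 − 207/2) = -111/2, so the V-coordinate is -3/4.
[UVP] = ½·((-1)·(19/2−(-101/8)) + (-3/2)·(-101/8−(-4)) + (-137/8)·(-4−(19/2))) = ½·(-177/8 + 207/16 + 3699/16) = 111, so the W-coordinate is 3/2.
Check: 1/4 − 3/4 + 3/2 = 1.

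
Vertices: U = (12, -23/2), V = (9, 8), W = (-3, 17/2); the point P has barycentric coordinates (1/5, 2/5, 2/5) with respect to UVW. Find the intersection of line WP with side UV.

(10, 3/2)

Line WP meets UV where the W-coordinate vanishes; zeroing P's W-weight and renormalizing leaves U, V-weights 1/5 : 2/5 → (1/3, 2/3).
So Q = (1/3)·U + (2/3)·V = (10, 3/2).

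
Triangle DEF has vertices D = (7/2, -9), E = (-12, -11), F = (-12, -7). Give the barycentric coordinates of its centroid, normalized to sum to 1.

(1/3, 1/3, 1/3)

The centroid is the average of the vertices, so each weight is 1/3.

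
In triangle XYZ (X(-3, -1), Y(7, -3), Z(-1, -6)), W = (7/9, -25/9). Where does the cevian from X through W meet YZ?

Barycentric coordinates of W with respect to XYZ: (4/9, 1/3, 2/9).
On side YZ the X-coordinate is zero; dropping W's X-weight 4/9 and renormalizing the remaining 1/3 : 2/9 gives weights 3/5, 2/5 on Y, Z.
V = (3/5)·(7, -3) + (2/5)·(-1, -6) = (19/5, -21/5).

(19/5, -21/5)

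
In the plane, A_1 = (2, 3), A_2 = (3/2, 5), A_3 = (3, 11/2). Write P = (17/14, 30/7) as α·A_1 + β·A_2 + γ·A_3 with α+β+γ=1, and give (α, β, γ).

(2/7, 1, -2/7)

Signed area of the reference triangle: [A_1A_2A_3] = ½·(2·(5−(11/2)) + (3/2)·(11/2−3) + 3·(3−5)) = ½·(-1 + 15/4 − 6) = -13/8.
[PA_2A_3] = ½·((17/14)·(5−(11/2)) + (3/2)·(11/2−(30/7)) + 3·(30/7−5)) = ½·(-17/28 + 51/28 − 15/7) = -13/28, so the A_1-coordinate is (-13/28)/(-13/8) = 2/7.
[A_1PA_3] = ½·(2·(30/7−(11/2)) + (17/14)·(11/2−3) + 3·(3−(30/7))) = ½·(-17/7 + 85/28 − 27/7) = -13/8, so the A_2-coordinate is 1.
[A_1A_2P] = ½·(2·(5−(30/7)) + (3/2)·(30/7−3) + (17/14)·(3−5)) = ½·(10/7 + 27/14 − 17/7) = 13/28, so the A_3-coordinate is -2/7.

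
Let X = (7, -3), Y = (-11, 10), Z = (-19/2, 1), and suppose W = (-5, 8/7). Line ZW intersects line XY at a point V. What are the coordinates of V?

(1, 4/3)

Barycentric coordinates of W with respect to XYZ: (2/7, 1/7, 4/7).
On side XY the Z-coordinate is zero; dropping W's Z-weight 4/7 and renormalizing the remaining 2/7 : 1/7 gives weights 2/3, 1/3 on X, Y.
V = (2/3)·(7, -3) + (1/3)·(-11, 10) = (1, 4/3).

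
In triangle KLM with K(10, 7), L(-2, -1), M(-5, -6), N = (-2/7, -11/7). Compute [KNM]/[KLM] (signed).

[KLM] = ½·(10·(-1−(-6)) + (-2)·(-6−7) + (-5)·(7−(-1))) = ½·(50 + 26 − 40) = 18.
[KNM] = ½·(10·(-11/7−(-6)) + (-2/7)·(-6−7) + (-5)·(7−(-11/7))) = ½·(310/7 + 26/7 − 300/7) = 18/7, so the ratio is (18/7)/18 = 1/7.

1/7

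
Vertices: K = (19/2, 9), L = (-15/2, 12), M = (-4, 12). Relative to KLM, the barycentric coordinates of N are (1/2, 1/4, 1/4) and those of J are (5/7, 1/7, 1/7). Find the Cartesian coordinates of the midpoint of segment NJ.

Barycentric coordinates of the midpoint are the average: (17/28, 11/56, 11/56).
Converting: (17/28)·K + (11/56)·L + (11/56)·M = (393/112, 285/28).

(393/112, 285/28)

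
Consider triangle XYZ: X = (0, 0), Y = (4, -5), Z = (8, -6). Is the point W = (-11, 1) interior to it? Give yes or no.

Barycentric coordinates of W: (9/16, 29/8, -51/16).
The three coordinates are positive, positive, negative; a point is interior exactly when all three are positive.

no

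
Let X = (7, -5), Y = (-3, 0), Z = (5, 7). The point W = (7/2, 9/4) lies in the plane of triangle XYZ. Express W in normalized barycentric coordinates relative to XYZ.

Signed area of the reference triangle: [XYZ] = ½·(7·(0−7) + (-3)·(7−(-5)) + 5·(-5−0)) = ½·(-49 − 36 − 25) = -55.
[WYZ] = ½·((7/2)·(0−7) + (-3)·(7−(9/4)) + 5·(9/4−0)) = ½·(-49/2 − 57/4 + 45/4) = -55/4, so the X-coordinate is (-55/4)/(-55) = 1/4.
[XWZ] = ½·(7·(9/4−7) + (7/2)·(7−(-5)) + 5·(-5−(9/4))) = ½·(-133/4 + 42 − 145/4) = -55/4, so the Y-coordinate is 1/4.
[XYW] = ½·(7·(0−(9/4)) + (-3)·(9/4−(-5)) + (7/2)·(-5−0)) = ½·(-63/4 − 87/4 − 35/2) = -55/2, so the Z-coordinate is 1/2.

(1/4, 1/4, 1/2)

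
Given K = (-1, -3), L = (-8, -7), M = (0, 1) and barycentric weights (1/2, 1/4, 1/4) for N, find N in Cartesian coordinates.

N = (1/2)·K + (1/4)·L + (1/4)·M.
x-coordinate: (1/2)·(-1) + (1/4)·(-8) + (1/4)·0 = -5/2.
y-coordinate: (1/2)·(-3) + (1/4)·(-7) + (1/4)·1 = -3.

(-5/2, -3)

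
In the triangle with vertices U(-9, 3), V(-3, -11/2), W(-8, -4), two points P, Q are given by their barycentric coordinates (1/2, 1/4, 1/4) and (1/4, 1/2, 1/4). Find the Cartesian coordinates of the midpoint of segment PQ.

(-13/2, -31/16)

Barycentric coordinates of the midpoint are the average: (3/8, 3/8, 1/4).
Converting: (3/8)·U + (3/8)·V + (1/4)·W = (-13/2, -31/16).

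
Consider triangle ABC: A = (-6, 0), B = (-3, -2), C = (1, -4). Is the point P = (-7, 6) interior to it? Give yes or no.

Barycentric coordinates of P: (12, -19, 8).
The three coordinates are positive, negative, positive; a point is interior exactly when all three are positive.

no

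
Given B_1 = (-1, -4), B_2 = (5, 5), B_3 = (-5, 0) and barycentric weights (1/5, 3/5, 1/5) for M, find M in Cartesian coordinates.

M = (1/5)·B_1 + (3/5)·B_2 + (1/5)·B_3.
x-coordinate: (1/5)·(-1) + (3/5)·5 + (1/5)·(-5) = 9/5.
y-coordinate: (1/5)·(-4) + (3/5)·5 + (1/5)·0 = 11/5.

(9/5, 11/5)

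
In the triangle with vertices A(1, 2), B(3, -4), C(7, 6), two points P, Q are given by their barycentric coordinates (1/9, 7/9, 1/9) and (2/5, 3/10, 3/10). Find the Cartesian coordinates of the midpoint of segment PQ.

(149/45, -37/90)

Barycentric coordinates of the midpoint are the average: (23/90, 97/180, 37/180).
Converting: (23/90)·A + (97/180)·B + (37/180)·C = (149/45, -37/90).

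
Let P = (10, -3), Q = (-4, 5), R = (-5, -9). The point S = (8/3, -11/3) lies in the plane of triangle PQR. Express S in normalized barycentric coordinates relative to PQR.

(1/2, 1/6, 1/3)

Signed area of the reference triangle: [PQR] = ½·(10·(5−(-9)) + (-4)·(-9−(-3)) + (-5)·(-3−5)) = ½·(140 + 24 + 40) = 102.
[SQR] = ½·((8/3)·(5−(-9)) + (-4)·(-9−(-11/3)) + (-5)·(-11/3−5)) = ½·(112/3 + 64/3 + 130/3) = 51, so the P-coordinate is 51/102 = 1/2.
[PSR] = ½·(10·(-11/3−(-9)) + (8/3)·(-9−(-3)) + (-5)·(-3−(-11/3))) = ½·(160/3 − 16 − 10/3) = 17, so the Q-coordinate is 1/6.
[PQS] = ½·(10·(5−(-11/3)) + (-4)·(-11/3−(-3)) + (8/3)·(-3−5)) = ½·(260/3 + 8/3 − 64/3) = 34, so the R-coordinate is 1/3.
Check: 1/2 + 1/6 + 1/3 = 1.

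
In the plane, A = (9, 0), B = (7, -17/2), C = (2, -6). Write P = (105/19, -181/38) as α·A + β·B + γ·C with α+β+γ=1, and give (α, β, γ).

Signed area of the reference triangle: [ABC] = ½·(9·(-17/2−(-6)) + 7·(-6−0) + 2·(0−(-17/2))) = ½·(-45/2 − 42 + 17) = -95/4.
[PBC] = ½·((105/19)·(-17/2−(-6)) + 7·(-6−(-181/38)) + 2·(-181/38−(-17/2))) = ½·(-525/38 − 329/38 + 142/19) = -15/2, so the A-coordinate is (-15/2)/(-95/4) = 6/19.
[APC] = ½·(9·(-181/38−(-6)) + (105/19)·(-6−0) + 2·(0−(-181/38))) = ½·(423/38 − 630/19 + 181/19) = -25/4, so the B-coordinate is 5/19.
[ABP] = ½·(9·(-17/2−(-181/38)) + 7·(-181/38−0) + (105/19)·(0−(-17/2))) = ½·(-639/19 − 1267/38 + 1785/38) = -10, so the C-coordinate is 8/19.
Check: 6/19 + 5/19 + 8/19 = 1.

(6/19, 5/19, 8/19)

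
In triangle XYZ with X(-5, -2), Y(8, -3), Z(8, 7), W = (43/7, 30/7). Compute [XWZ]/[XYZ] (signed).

1/7

[XYZ] = ½·((-5)·(-3−7) + 8·(7−(-2)) + 8·(-2−(-3))) = ½·(50 + 72 + 8) = 65.
[XWZ] = ½·((-5)·(30/7−7) + (43/7)·(7−(-2)) + 8·(-2−(30/7))) = ½·(95/7 + 387/7 − 352/7) = 65/7, so the ratio is (65/7)/65 = 1/7.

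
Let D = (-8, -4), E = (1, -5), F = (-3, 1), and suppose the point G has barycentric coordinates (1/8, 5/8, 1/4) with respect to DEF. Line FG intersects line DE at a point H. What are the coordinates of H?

(-1/2, -29/6)

Line FG meets DE where the F-coordinate vanishes; zeroing G's F-weight and renormalizing leaves D, E-weights 1/8 : 5/8 → (1/6, 5/6).
So H = (1/6)·D + (5/6)·E = (-1/2, -29/6).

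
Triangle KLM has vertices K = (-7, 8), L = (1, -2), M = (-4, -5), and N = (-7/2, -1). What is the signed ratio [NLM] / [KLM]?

1/4

[KLM] = ½·((-7)·(-2−(-5)) + 1·(-5−8) + (-4)·(8−(-2))) = ½·(-21 − 13 − 40) = -37.
[NLM] = ½·((-7/2)·(-2−(-5)) + 1·(-5−(-1)) + (-4)·(-1−(-2))) = ½·(-21/2 − 4 − 4) = -37/4, so the ratio is (-37/4)/(-37) = 1/4.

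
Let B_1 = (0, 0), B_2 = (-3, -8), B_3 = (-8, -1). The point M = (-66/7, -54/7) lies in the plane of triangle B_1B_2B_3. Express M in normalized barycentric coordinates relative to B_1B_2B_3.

Signed area of the reference triangle: [B_1B_2B_3] = ½·(0·(-8−(-1)) + (-3)·(-1−0) + (-8)·(0−(-8))) = ½·(0 + 3 − 64) = -61/2.
[MB_2B_3] = ½·((-66/7)·(-8−(-1)) + (-3)·(-1−(-54/7)) + (-8)·(-54/7−(-8))) = ½·(66 − 141/7 − 16/7) = 305/14, so the B_1-coordinate is (305/14)/(-61/2) = -5/7.
[B_1MB_3] = ½·(0·(-54/7−(-1)) + (-66/7)·(-1−0) + (-8)·(0−(-54/7))) = ½·(0 + 66/7 − 432/7) = -183/7, so the B_2-coordinate is 6/7.
[B_1B_2M] = ½·(0·(-8−(-54/7)) + (-3)·(-54/7−0) + (-66/7)·(0−(-8))) = ½·(0 + 162/7 − 528/7) = -183/7, so the B_3-coordinate is 6/7.

(-5/7, 6/7, 6/7)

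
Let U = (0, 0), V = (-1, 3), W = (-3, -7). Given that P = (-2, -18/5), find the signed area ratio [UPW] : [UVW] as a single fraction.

[UVW] = ½·(0·(3−(-7)) + (-1)·(-7−0) + (-3)·(0−3)) = ½·(0 + 7 + 9) = 8.
[UPW] = ½·(0·(-18/5−(-7)) + (-2)·(-7−0) + (-3)·(0−(-18/5))) = ½·(0 + 14 − 54/5) = 8/5, so the ratio is (8/5)/8 = 1/5.

1/5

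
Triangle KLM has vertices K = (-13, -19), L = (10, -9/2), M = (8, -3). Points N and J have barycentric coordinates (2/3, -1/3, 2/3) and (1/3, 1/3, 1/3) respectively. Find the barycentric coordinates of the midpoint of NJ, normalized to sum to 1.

(1/2, 0, 1/2)

Since both coordinate triples sum to 1, the midpoint's barycentrics are the componentwise average.
(2/3+1/3)/2 = 1/2; similarly 0 and 1/2.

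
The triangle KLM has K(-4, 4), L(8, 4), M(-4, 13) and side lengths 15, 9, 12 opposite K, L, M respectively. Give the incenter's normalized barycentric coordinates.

The incenter has barycentric coordinates proportional to the opposite side lengths: (15 : 9 : 12).
Normalizing by 15+9+12 = 36 gives (5/12, 1/4, 1/3).

(5/12, 1/4, 1/3)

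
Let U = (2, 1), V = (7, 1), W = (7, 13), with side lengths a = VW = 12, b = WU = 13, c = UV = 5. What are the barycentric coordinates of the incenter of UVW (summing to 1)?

(2/5, 13/30, 1/6)

The incenter has barycentric coordinates proportional to the opposite side lengths: (12 : 13 : 5).
Normalizing by 12+13+5 = 30 gives (2/5, 13/30, 1/6).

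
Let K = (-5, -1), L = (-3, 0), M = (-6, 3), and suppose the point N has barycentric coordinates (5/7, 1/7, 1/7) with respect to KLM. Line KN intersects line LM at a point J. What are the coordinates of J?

Line KN meets LM where the K-coordinate vanishes; zeroing N's K-weight and renormalizing leaves L, M-weights 1/7 : 1/7 → (1/2, 1/2).
So J = (1/2)·L + (1/2)·M = (-9/2, 3/2).

(-9/2, 3/2)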